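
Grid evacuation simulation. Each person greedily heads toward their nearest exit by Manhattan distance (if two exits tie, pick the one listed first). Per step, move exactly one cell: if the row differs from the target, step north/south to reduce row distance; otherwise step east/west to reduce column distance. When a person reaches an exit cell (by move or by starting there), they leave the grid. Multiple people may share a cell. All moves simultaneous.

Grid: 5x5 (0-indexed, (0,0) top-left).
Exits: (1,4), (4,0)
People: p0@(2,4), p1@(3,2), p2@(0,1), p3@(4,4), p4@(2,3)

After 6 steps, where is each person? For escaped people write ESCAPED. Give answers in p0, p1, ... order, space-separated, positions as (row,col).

Step 1: p0:(2,4)->(1,4)->EXIT | p1:(3,2)->(4,2) | p2:(0,1)->(1,1) | p3:(4,4)->(3,4) | p4:(2,3)->(1,3)
Step 2: p0:escaped | p1:(4,2)->(4,1) | p2:(1,1)->(1,2) | p3:(3,4)->(2,4) | p4:(1,3)->(1,4)->EXIT
Step 3: p0:escaped | p1:(4,1)->(4,0)->EXIT | p2:(1,2)->(1,3) | p3:(2,4)->(1,4)->EXIT | p4:escaped
Step 4: p0:escaped | p1:escaped | p2:(1,3)->(1,4)->EXIT | p3:escaped | p4:escaped

ESCAPED ESCAPED ESCAPED ESCAPED ESCAPED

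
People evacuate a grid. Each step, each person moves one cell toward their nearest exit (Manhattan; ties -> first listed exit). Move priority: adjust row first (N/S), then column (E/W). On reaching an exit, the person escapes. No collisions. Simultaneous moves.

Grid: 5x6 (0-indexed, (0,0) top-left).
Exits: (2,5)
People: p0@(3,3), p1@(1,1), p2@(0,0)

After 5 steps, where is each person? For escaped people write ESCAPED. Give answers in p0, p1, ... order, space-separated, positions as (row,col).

Step 1: p0:(3,3)->(2,3) | p1:(1,1)->(2,1) | p2:(0,0)->(1,0)
Step 2: p0:(2,3)->(2,4) | p1:(2,1)->(2,2) | p2:(1,0)->(2,0)
Step 3: p0:(2,4)->(2,5)->EXIT | p1:(2,2)->(2,3) | p2:(2,0)->(2,1)
Step 4: p0:escaped | p1:(2,3)->(2,4) | p2:(2,1)->(2,2)
Step 5: p0:escaped | p1:(2,4)->(2,5)->EXIT | p2:(2,2)->(2,3)

ESCAPED ESCAPED (2,3)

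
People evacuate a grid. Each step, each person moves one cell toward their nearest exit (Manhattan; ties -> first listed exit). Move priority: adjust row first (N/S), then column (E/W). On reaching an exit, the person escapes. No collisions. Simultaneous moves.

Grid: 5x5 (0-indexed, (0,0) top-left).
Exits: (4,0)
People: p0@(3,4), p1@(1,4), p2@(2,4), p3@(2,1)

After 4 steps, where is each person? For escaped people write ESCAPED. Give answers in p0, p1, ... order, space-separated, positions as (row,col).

Step 1: p0:(3,4)->(4,4) | p1:(1,4)->(2,4) | p2:(2,4)->(3,4) | p3:(2,1)->(3,1)
Step 2: p0:(4,4)->(4,3) | p1:(2,4)->(3,4) | p2:(3,4)->(4,4) | p3:(3,1)->(4,1)
Step 3: p0:(4,3)->(4,2) | p1:(3,4)->(4,4) | p2:(4,4)->(4,3) | p3:(4,1)->(4,0)->EXIT
Step 4: p0:(4,2)->(4,1) | p1:(4,4)->(4,3) | p2:(4,3)->(4,2) | p3:escaped

(4,1) (4,3) (4,2) ESCAPED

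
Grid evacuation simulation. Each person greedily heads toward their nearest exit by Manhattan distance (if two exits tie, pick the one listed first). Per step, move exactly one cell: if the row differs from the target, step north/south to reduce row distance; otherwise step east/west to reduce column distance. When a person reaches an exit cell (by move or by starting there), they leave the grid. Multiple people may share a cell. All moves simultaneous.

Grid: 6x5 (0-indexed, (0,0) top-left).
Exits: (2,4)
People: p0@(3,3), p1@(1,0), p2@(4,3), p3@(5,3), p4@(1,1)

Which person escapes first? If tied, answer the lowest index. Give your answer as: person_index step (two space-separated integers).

Step 1: p0:(3,3)->(2,3) | p1:(1,0)->(2,0) | p2:(4,3)->(3,3) | p3:(5,3)->(4,3) | p4:(1,1)->(2,1)
Step 2: p0:(2,3)->(2,4)->EXIT | p1:(2,0)->(2,1) | p2:(3,3)->(2,3) | p3:(4,3)->(3,3) | p4:(2,1)->(2,2)
Step 3: p0:escaped | p1:(2,1)->(2,2) | p2:(2,3)->(2,4)->EXIT | p3:(3,3)->(2,3) | p4:(2,2)->(2,3)
Step 4: p0:escaped | p1:(2,2)->(2,3) | p2:escaped | p3:(2,3)->(2,4)->EXIT | p4:(2,3)->(2,4)->EXIT
Step 5: p0:escaped | p1:(2,3)->(2,4)->EXIT | p2:escaped | p3:escaped | p4:escaped
Exit steps: [2, 5, 3, 4, 4]
First to escape: p0 at step 2

Answer: 0 2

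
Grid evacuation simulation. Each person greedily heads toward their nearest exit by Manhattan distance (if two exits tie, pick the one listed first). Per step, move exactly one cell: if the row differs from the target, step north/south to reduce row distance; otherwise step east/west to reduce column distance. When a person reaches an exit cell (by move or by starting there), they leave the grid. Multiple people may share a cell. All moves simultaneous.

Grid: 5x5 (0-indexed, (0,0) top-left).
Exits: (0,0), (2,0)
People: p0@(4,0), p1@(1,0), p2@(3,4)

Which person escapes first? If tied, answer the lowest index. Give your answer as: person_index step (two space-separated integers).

Answer: 1 1

Derivation:
Step 1: p0:(4,0)->(3,0) | p1:(1,0)->(0,0)->EXIT | p2:(3,4)->(2,4)
Step 2: p0:(3,0)->(2,0)->EXIT | p1:escaped | p2:(2,4)->(2,3)
Step 3: p0:escaped | p1:escaped | p2:(2,3)->(2,2)
Step 4: p0:escaped | p1:escaped | p2:(2,2)->(2,1)
Step 5: p0:escaped | p1:escaped | p2:(2,1)->(2,0)->EXIT
Exit steps: [2, 1, 5]
First to escape: p1 at step 1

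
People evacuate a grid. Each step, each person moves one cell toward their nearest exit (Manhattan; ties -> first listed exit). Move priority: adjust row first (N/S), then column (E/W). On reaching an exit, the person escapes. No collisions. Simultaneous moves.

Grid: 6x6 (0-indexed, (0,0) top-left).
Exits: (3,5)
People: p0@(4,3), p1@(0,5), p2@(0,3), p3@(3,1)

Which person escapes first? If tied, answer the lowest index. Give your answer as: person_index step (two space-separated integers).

Step 1: p0:(4,3)->(3,3) | p1:(0,5)->(1,5) | p2:(0,3)->(1,3) | p3:(3,1)->(3,2)
Step 2: p0:(3,3)->(3,4) | p1:(1,5)->(2,5) | p2:(1,3)->(2,3) | p3:(3,2)->(3,3)
Step 3: p0:(3,4)->(3,5)->EXIT | p1:(2,5)->(3,5)->EXIT | p2:(2,3)->(3,3) | p3:(3,3)->(3,4)
Step 4: p0:escaped | p1:escaped | p2:(3,3)->(3,4) | p3:(3,4)->(3,5)->EXIT
Step 5: p0:escaped | p1:escaped | p2:(3,4)->(3,5)->EXIT | p3:escaped
Exit steps: [3, 3, 5, 4]
First to escape: p0 at step 3

Answer: 0 3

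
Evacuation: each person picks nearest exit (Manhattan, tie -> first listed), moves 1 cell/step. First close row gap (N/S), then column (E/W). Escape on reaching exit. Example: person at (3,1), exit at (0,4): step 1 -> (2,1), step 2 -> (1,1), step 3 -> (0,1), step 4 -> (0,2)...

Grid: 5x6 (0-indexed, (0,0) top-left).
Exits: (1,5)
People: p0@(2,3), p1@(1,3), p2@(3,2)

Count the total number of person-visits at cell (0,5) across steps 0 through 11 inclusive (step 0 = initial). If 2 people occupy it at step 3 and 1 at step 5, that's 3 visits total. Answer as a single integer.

Answer: 0

Derivation:
Step 0: p0@(2,3) p1@(1,3) p2@(3,2) -> at (0,5): 0 [-], cum=0
Step 1: p0@(1,3) p1@(1,4) p2@(2,2) -> at (0,5): 0 [-], cum=0
Step 2: p0@(1,4) p1@ESC p2@(1,2) -> at (0,5): 0 [-], cum=0
Step 3: p0@ESC p1@ESC p2@(1,3) -> at (0,5): 0 [-], cum=0
Step 4: p0@ESC p1@ESC p2@(1,4) -> at (0,5): 0 [-], cum=0
Step 5: p0@ESC p1@ESC p2@ESC -> at (0,5): 0 [-], cum=0
Total visits = 0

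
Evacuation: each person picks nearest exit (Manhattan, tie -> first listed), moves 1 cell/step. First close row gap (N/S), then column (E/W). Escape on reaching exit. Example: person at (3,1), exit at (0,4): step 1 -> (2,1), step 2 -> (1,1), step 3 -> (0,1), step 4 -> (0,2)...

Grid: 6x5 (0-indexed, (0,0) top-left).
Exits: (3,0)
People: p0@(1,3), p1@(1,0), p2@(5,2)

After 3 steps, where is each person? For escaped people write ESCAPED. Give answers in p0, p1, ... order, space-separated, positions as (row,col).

Step 1: p0:(1,3)->(2,3) | p1:(1,0)->(2,0) | p2:(5,2)->(4,2)
Step 2: p0:(2,3)->(3,3) | p1:(2,0)->(3,0)->EXIT | p2:(4,2)->(3,2)
Step 3: p0:(3,3)->(3,2) | p1:escaped | p2:(3,2)->(3,1)

(3,2) ESCAPED (3,1)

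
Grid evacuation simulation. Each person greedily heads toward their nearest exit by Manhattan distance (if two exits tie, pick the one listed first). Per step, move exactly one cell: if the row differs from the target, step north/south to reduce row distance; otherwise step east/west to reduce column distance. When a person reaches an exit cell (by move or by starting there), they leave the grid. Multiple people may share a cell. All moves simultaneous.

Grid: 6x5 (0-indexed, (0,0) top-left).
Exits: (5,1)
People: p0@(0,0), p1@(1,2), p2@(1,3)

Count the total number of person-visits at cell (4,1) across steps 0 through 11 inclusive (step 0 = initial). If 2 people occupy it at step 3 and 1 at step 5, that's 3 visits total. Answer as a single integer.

Answer: 0

Derivation:
Step 0: p0@(0,0) p1@(1,2) p2@(1,3) -> at (4,1): 0 [-], cum=0
Step 1: p0@(1,0) p1@(2,2) p2@(2,3) -> at (4,1): 0 [-], cum=0
Step 2: p0@(2,0) p1@(3,2) p2@(3,3) -> at (4,1): 0 [-], cum=0
Step 3: p0@(3,0) p1@(4,2) p2@(4,3) -> at (4,1): 0 [-], cum=0
Step 4: p0@(4,0) p1@(5,2) p2@(5,3) -> at (4,1): 0 [-], cum=0
Step 5: p0@(5,0) p1@ESC p2@(5,2) -> at (4,1): 0 [-], cum=0
Step 6: p0@ESC p1@ESC p2@ESC -> at (4,1): 0 [-], cum=0
Total visits = 0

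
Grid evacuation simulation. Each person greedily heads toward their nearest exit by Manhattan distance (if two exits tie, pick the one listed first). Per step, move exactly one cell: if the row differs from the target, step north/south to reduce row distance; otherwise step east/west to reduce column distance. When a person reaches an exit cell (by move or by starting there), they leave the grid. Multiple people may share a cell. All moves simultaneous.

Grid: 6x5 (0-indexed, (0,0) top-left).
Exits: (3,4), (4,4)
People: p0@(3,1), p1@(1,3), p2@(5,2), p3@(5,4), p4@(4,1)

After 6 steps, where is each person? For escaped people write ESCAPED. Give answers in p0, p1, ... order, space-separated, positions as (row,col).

Step 1: p0:(3,1)->(3,2) | p1:(1,3)->(2,3) | p2:(5,2)->(4,2) | p3:(5,4)->(4,4)->EXIT | p4:(4,1)->(4,2)
Step 2: p0:(3,2)->(3,3) | p1:(2,3)->(3,3) | p2:(4,2)->(4,3) | p3:escaped | p4:(4,2)->(4,3)
Step 3: p0:(3,3)->(3,4)->EXIT | p1:(3,3)->(3,4)->EXIT | p2:(4,3)->(4,4)->EXIT | p3:escaped | p4:(4,3)->(4,4)->EXIT

ESCAPED ESCAPED ESCAPED ESCAPED ESCAPED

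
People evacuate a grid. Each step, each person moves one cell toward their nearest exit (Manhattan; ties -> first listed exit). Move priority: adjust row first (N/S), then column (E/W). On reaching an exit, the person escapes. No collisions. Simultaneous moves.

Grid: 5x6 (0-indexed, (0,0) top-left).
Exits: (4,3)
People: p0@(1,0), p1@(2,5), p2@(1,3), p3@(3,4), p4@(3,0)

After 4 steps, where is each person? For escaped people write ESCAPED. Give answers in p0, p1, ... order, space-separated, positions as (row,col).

Step 1: p0:(1,0)->(2,0) | p1:(2,5)->(3,5) | p2:(1,3)->(2,3) | p3:(3,4)->(4,4) | p4:(3,0)->(4,0)
Step 2: p0:(2,0)->(3,0) | p1:(3,5)->(4,5) | p2:(2,3)->(3,3) | p3:(4,4)->(4,3)->EXIT | p4:(4,0)->(4,1)
Step 3: p0:(3,0)->(4,0) | p1:(4,5)->(4,4) | p2:(3,3)->(4,3)->EXIT | p3:escaped | p4:(4,1)->(4,2)
Step 4: p0:(4,0)->(4,1) | p1:(4,4)->(4,3)->EXIT | p2:escaped | p3:escaped | p4:(4,2)->(4,3)->EXIT

(4,1) ESCAPED ESCAPED ESCAPED ESCAPED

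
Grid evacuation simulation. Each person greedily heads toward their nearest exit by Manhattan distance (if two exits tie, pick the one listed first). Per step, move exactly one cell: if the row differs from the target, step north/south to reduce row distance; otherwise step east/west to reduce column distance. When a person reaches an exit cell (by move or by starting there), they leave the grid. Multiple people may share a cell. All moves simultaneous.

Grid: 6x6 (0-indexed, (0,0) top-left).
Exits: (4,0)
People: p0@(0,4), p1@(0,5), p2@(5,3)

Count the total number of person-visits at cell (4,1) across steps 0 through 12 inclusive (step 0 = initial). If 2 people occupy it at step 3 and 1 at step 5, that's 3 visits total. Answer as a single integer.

Answer: 3

Derivation:
Step 0: p0@(0,4) p1@(0,5) p2@(5,3) -> at (4,1): 0 [-], cum=0
Step 1: p0@(1,4) p1@(1,5) p2@(4,3) -> at (4,1): 0 [-], cum=0
Step 2: p0@(2,4) p1@(2,5) p2@(4,2) -> at (4,1): 0 [-], cum=0
Step 3: p0@(3,4) p1@(3,5) p2@(4,1) -> at (4,1): 1 [p2], cum=1
Step 4: p0@(4,4) p1@(4,5) p2@ESC -> at (4,1): 0 [-], cum=1
Step 5: p0@(4,3) p1@(4,4) p2@ESC -> at (4,1): 0 [-], cum=1
Step 6: p0@(4,2) p1@(4,3) p2@ESC -> at (4,1): 0 [-], cum=1
Step 7: p0@(4,1) p1@(4,2) p2@ESC -> at (4,1): 1 [p0], cum=2
Step 8: p0@ESC p1@(4,1) p2@ESC -> at (4,1): 1 [p1], cum=3
Step 9: p0@ESC p1@ESC p2@ESC -> at (4,1): 0 [-], cum=3
Total visits = 3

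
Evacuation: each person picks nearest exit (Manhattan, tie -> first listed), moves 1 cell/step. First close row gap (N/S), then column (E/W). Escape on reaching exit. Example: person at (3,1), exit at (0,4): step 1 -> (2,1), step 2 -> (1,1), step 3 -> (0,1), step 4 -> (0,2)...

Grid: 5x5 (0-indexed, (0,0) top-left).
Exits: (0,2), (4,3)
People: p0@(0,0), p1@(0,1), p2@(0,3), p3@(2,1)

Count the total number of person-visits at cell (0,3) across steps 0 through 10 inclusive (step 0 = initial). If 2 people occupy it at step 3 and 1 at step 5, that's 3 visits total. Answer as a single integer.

Step 0: p0@(0,0) p1@(0,1) p2@(0,3) p3@(2,1) -> at (0,3): 1 [p2], cum=1
Step 1: p0@(0,1) p1@ESC p2@ESC p3@(1,1) -> at (0,3): 0 [-], cum=1
Step 2: p0@ESC p1@ESC p2@ESC p3@(0,1) -> at (0,3): 0 [-], cum=1
Step 3: p0@ESC p1@ESC p2@ESC p3@ESC -> at (0,3): 0 [-], cum=1
Total visits = 1

Answer: 1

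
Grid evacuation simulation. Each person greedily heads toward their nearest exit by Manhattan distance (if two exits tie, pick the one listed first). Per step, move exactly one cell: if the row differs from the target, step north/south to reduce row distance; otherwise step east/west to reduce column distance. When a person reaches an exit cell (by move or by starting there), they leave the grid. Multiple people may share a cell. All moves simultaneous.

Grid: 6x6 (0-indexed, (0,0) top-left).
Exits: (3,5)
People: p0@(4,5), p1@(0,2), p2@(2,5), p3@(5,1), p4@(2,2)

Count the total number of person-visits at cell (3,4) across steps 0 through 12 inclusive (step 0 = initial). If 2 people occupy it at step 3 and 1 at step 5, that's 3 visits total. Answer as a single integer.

Answer: 3

Derivation:
Step 0: p0@(4,5) p1@(0,2) p2@(2,5) p3@(5,1) p4@(2,2) -> at (3,4): 0 [-], cum=0
Step 1: p0@ESC p1@(1,2) p2@ESC p3@(4,1) p4@(3,2) -> at (3,4): 0 [-], cum=0
Step 2: p0@ESC p1@(2,2) p2@ESC p3@(3,1) p4@(3,3) -> at (3,4): 0 [-], cum=0
Step 3: p0@ESC p1@(3,2) p2@ESC p3@(3,2) p4@(3,4) -> at (3,4): 1 [p4], cum=1
Step 4: p0@ESC p1@(3,3) p2@ESC p3@(3,3) p4@ESC -> at (3,4): 0 [-], cum=1
Step 5: p0@ESC p1@(3,4) p2@ESC p3@(3,4) p4@ESC -> at (3,4): 2 [p1,p3], cum=3
Step 6: p0@ESC p1@ESC p2@ESC p3@ESC p4@ESC -> at (3,4): 0 [-], cum=3
Total visits = 3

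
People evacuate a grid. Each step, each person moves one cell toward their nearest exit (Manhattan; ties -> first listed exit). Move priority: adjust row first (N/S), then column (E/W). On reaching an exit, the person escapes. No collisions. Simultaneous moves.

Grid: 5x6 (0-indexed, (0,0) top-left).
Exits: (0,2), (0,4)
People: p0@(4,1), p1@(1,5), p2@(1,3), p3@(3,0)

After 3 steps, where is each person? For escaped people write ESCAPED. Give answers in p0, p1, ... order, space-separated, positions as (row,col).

Step 1: p0:(4,1)->(3,1) | p1:(1,5)->(0,5) | p2:(1,3)->(0,3) | p3:(3,0)->(2,0)
Step 2: p0:(3,1)->(2,1) | p1:(0,5)->(0,4)->EXIT | p2:(0,3)->(0,2)->EXIT | p3:(2,0)->(1,0)
Step 3: p0:(2,1)->(1,1) | p1:escaped | p2:escaped | p3:(1,0)->(0,0)

(1,1) ESCAPED ESCAPED (0,0)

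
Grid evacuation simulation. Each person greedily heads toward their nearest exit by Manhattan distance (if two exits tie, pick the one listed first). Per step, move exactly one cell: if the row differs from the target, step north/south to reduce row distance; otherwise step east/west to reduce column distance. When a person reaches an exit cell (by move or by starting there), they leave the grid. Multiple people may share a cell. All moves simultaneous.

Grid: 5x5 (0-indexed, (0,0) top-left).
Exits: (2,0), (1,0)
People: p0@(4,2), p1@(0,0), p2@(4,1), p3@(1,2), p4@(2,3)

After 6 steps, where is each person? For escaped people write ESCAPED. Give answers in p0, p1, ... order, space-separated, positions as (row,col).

Step 1: p0:(4,2)->(3,2) | p1:(0,0)->(1,0)->EXIT | p2:(4,1)->(3,1) | p3:(1,2)->(1,1) | p4:(2,3)->(2,2)
Step 2: p0:(3,2)->(2,2) | p1:escaped | p2:(3,1)->(2,1) | p3:(1,1)->(1,0)->EXIT | p4:(2,2)->(2,1)
Step 3: p0:(2,2)->(2,1) | p1:escaped | p2:(2,1)->(2,0)->EXIT | p3:escaped | p4:(2,1)->(2,0)->EXIT
Step 4: p0:(2,1)->(2,0)->EXIT | p1:escaped | p2:escaped | p3:escaped | p4:escaped

ESCAPED ESCAPED ESCAPED ESCAPED ESCAPED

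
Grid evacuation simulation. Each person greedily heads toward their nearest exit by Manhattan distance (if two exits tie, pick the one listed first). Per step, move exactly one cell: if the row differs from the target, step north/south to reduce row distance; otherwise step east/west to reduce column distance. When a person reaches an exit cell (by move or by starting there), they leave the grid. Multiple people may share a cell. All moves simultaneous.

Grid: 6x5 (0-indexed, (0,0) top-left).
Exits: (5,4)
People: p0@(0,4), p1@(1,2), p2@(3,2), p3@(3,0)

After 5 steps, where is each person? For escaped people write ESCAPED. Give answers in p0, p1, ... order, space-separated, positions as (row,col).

Step 1: p0:(0,4)->(1,4) | p1:(1,2)->(2,2) | p2:(3,2)->(4,2) | p3:(3,0)->(4,0)
Step 2: p0:(1,4)->(2,4) | p1:(2,2)->(3,2) | p2:(4,2)->(5,2) | p3:(4,0)->(5,0)
Step 3: p0:(2,4)->(3,4) | p1:(3,2)->(4,2) | p2:(5,2)->(5,3) | p3:(5,0)->(5,1)
Step 4: p0:(3,4)->(4,4) | p1:(4,2)->(5,2) | p2:(5,3)->(5,4)->EXIT | p3:(5,1)->(5,2)
Step 5: p0:(4,4)->(5,4)->EXIT | p1:(5,2)->(5,3) | p2:escaped | p3:(5,2)->(5,3)

ESCAPED (5,3) ESCAPED (5,3)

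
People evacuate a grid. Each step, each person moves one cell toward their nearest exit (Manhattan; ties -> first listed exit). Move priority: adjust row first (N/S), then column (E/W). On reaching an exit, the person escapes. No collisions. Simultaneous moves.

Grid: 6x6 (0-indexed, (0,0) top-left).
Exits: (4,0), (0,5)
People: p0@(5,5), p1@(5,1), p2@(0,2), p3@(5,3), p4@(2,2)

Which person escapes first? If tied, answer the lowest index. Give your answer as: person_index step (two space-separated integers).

Answer: 1 2

Derivation:
Step 1: p0:(5,5)->(4,5) | p1:(5,1)->(4,1) | p2:(0,2)->(0,3) | p3:(5,3)->(4,3) | p4:(2,2)->(3,2)
Step 2: p0:(4,5)->(3,5) | p1:(4,1)->(4,0)->EXIT | p2:(0,3)->(0,4) | p3:(4,3)->(4,2) | p4:(3,2)->(4,2)
Step 3: p0:(3,5)->(2,5) | p1:escaped | p2:(0,4)->(0,5)->EXIT | p3:(4,2)->(4,1) | p4:(4,2)->(4,1)
Step 4: p0:(2,5)->(1,5) | p1:escaped | p2:escaped | p3:(4,1)->(4,0)->EXIT | p4:(4,1)->(4,0)->EXIT
Step 5: p0:(1,5)->(0,5)->EXIT | p1:escaped | p2:escaped | p3:escaped | p4:escaped
Exit steps: [5, 2, 3, 4, 4]
First to escape: p1 at step 2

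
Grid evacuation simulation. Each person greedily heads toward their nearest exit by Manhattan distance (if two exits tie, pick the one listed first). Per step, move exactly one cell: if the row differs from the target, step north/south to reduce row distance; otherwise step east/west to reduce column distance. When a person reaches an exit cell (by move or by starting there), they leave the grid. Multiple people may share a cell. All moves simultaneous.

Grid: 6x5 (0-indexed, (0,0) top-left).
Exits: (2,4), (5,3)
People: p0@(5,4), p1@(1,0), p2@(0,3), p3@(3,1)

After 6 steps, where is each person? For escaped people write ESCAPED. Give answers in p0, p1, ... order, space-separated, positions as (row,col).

Step 1: p0:(5,4)->(5,3)->EXIT | p1:(1,0)->(2,0) | p2:(0,3)->(1,3) | p3:(3,1)->(2,1)
Step 2: p0:escaped | p1:(2,0)->(2,1) | p2:(1,3)->(2,3) | p3:(2,1)->(2,2)
Step 3: p0:escaped | p1:(2,1)->(2,2) | p2:(2,3)->(2,4)->EXIT | p3:(2,2)->(2,3)
Step 4: p0:escaped | p1:(2,2)->(2,3) | p2:escaped | p3:(2,3)->(2,4)->EXIT
Step 5: p0:escaped | p1:(2,3)->(2,4)->EXIT | p2:escaped | p3:escaped

ESCAPED ESCAPED ESCAPED ESCAPED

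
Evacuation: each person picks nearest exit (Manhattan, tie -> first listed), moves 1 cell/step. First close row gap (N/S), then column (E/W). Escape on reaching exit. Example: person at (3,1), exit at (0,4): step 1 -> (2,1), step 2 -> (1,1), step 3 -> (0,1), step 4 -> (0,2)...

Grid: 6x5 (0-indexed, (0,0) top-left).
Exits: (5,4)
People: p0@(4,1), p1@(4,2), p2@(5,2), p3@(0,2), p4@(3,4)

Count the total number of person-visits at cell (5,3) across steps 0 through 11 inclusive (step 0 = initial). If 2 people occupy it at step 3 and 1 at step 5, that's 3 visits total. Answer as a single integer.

Answer: 4

Derivation:
Step 0: p0@(4,1) p1@(4,2) p2@(5,2) p3@(0,2) p4@(3,4) -> at (5,3): 0 [-], cum=0
Step 1: p0@(5,1) p1@(5,2) p2@(5,3) p3@(1,2) p4@(4,4) -> at (5,3): 1 [p2], cum=1
Step 2: p0@(5,2) p1@(5,3) p2@ESC p3@(2,2) p4@ESC -> at (5,3): 1 [p1], cum=2
Step 3: p0@(5,3) p1@ESC p2@ESC p3@(3,2) p4@ESC -> at (5,3): 1 [p0], cum=3
Step 4: p0@ESC p1@ESC p2@ESC p3@(4,2) p4@ESC -> at (5,3): 0 [-], cum=3
Step 5: p0@ESC p1@ESC p2@ESC p3@(5,2) p4@ESC -> at (5,3): 0 [-], cum=3
Step 6: p0@ESC p1@ESC p2@ESC p3@(5,3) p4@ESC -> at (5,3): 1 [p3], cum=4
Step 7: p0@ESC p1@ESC p2@ESC p3@ESC p4@ESC -> at (5,3): 0 [-], cum=4
Total visits = 4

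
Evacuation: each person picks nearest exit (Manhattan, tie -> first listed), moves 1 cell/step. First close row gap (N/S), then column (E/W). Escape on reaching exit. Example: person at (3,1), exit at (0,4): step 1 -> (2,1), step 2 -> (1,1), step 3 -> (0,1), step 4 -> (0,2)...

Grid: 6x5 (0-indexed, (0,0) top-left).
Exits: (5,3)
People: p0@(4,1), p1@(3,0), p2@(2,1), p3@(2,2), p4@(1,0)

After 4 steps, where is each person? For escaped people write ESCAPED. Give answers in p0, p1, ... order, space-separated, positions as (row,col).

Step 1: p0:(4,1)->(5,1) | p1:(3,0)->(4,0) | p2:(2,1)->(3,1) | p3:(2,2)->(3,2) | p4:(1,0)->(2,0)
Step 2: p0:(5,1)->(5,2) | p1:(4,0)->(5,0) | p2:(3,1)->(4,1) | p3:(3,2)->(4,2) | p4:(2,0)->(3,0)
Step 3: p0:(5,2)->(5,3)->EXIT | p1:(5,0)->(5,1) | p2:(4,1)->(5,1) | p3:(4,2)->(5,2) | p4:(3,0)->(4,0)
Step 4: p0:escaped | p1:(5,1)->(5,2) | p2:(5,1)->(5,2) | p3:(5,2)->(5,3)->EXIT | p4:(4,0)->(5,0)

ESCAPED (5,2) (5,2) ESCAPED (5,0)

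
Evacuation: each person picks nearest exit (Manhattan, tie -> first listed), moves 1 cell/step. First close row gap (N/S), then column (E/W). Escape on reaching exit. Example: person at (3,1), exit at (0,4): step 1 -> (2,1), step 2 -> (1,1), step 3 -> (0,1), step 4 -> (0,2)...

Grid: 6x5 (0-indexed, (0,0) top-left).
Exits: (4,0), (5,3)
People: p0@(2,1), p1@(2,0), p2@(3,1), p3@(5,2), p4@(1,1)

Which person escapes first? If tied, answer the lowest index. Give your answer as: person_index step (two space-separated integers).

Step 1: p0:(2,1)->(3,1) | p1:(2,0)->(3,0) | p2:(3,1)->(4,1) | p3:(5,2)->(5,3)->EXIT | p4:(1,1)->(2,1)
Step 2: p0:(3,1)->(4,1) | p1:(3,0)->(4,0)->EXIT | p2:(4,1)->(4,0)->EXIT | p3:escaped | p4:(2,1)->(3,1)
Step 3: p0:(4,1)->(4,0)->EXIT | p1:escaped | p2:escaped | p3:escaped | p4:(3,1)->(4,1)
Step 4: p0:escaped | p1:escaped | p2:escaped | p3:escaped | p4:(4,1)->(4,0)->EXIT
Exit steps: [3, 2, 2, 1, 4]
First to escape: p3 at step 1

Answer: 3 1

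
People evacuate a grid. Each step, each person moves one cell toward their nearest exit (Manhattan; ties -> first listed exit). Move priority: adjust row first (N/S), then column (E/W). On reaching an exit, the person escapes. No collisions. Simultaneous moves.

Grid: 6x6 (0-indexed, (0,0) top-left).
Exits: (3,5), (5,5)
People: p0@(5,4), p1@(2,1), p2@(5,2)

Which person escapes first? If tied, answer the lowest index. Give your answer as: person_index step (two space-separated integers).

Step 1: p0:(5,4)->(5,5)->EXIT | p1:(2,1)->(3,1) | p2:(5,2)->(5,3)
Step 2: p0:escaped | p1:(3,1)->(3,2) | p2:(5,3)->(5,4)
Step 3: p0:escaped | p1:(3,2)->(3,3) | p2:(5,4)->(5,5)->EXIT
Step 4: p0:escaped | p1:(3,3)->(3,4) | p2:escaped
Step 5: p0:escaped | p1:(3,4)->(3,5)->EXIT | p2:escaped
Exit steps: [1, 5, 3]
First to escape: p0 at step 1

Answer: 0 1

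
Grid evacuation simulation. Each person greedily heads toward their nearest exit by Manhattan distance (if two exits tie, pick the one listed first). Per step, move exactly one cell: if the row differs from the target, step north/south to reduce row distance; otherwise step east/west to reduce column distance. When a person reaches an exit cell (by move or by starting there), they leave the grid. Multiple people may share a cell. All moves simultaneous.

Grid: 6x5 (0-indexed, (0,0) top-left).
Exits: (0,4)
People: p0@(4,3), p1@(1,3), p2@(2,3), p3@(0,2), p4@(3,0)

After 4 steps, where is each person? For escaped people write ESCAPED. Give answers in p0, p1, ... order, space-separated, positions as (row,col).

Step 1: p0:(4,3)->(3,3) | p1:(1,3)->(0,3) | p2:(2,3)->(1,3) | p3:(0,2)->(0,3) | p4:(3,0)->(2,0)
Step 2: p0:(3,3)->(2,3) | p1:(0,3)->(0,4)->EXIT | p2:(1,3)->(0,3) | p3:(0,3)->(0,4)->EXIT | p4:(2,0)->(1,0)
Step 3: p0:(2,3)->(1,3) | p1:escaped | p2:(0,3)->(0,4)->EXIT | p3:escaped | p4:(1,0)->(0,0)
Step 4: p0:(1,3)->(0,3) | p1:escaped | p2:escaped | p3:escaped | p4:(0,0)->(0,1)

(0,3) ESCAPED ESCAPED ESCAPED (0,1)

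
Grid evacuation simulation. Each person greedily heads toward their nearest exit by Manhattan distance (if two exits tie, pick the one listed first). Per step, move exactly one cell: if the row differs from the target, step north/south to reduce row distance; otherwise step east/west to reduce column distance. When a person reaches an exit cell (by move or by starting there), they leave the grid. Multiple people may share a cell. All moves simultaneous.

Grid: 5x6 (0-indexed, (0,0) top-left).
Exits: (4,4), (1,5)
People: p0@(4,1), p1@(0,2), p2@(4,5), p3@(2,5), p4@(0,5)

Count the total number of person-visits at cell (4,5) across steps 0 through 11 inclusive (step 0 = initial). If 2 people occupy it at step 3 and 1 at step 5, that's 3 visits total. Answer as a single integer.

Step 0: p0@(4,1) p1@(0,2) p2@(4,5) p3@(2,5) p4@(0,5) -> at (4,5): 1 [p2], cum=1
Step 1: p0@(4,2) p1@(1,2) p2@ESC p3@ESC p4@ESC -> at (4,5): 0 [-], cum=1
Step 2: p0@(4,3) p1@(1,3) p2@ESC p3@ESC p4@ESC -> at (4,5): 0 [-], cum=1
Step 3: p0@ESC p1@(1,4) p2@ESC p3@ESC p4@ESC -> at (4,5): 0 [-], cum=1
Step 4: p0@ESC p1@ESC p2@ESC p3@ESC p4@ESC -> at (4,5): 0 [-], cum=1
Total visits = 1

Answer: 1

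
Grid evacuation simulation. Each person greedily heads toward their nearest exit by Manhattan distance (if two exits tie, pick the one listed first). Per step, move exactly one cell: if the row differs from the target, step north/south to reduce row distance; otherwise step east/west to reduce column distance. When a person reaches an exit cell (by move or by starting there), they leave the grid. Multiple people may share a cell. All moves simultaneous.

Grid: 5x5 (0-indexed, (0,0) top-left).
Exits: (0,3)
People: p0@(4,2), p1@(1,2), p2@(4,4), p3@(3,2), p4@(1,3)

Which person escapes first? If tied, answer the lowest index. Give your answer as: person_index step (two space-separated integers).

Step 1: p0:(4,2)->(3,2) | p1:(1,2)->(0,2) | p2:(4,4)->(3,4) | p3:(3,2)->(2,2) | p4:(1,3)->(0,3)->EXIT
Step 2: p0:(3,2)->(2,2) | p1:(0,2)->(0,3)->EXIT | p2:(3,4)->(2,4) | p3:(2,2)->(1,2) | p4:escaped
Step 3: p0:(2,2)->(1,2) | p1:escaped | p2:(2,4)->(1,4) | p3:(1,2)->(0,2) | p4:escaped
Step 4: p0:(1,2)->(0,2) | p1:escaped | p2:(1,4)->(0,4) | p3:(0,2)->(0,3)->EXIT | p4:escaped
Step 5: p0:(0,2)->(0,3)->EXIT | p1:escaped | p2:(0,4)->(0,3)->EXIT | p3:escaped | p4:escaped
Exit steps: [5, 2, 5, 4, 1]
First to escape: p4 at step 1

Answer: 4 1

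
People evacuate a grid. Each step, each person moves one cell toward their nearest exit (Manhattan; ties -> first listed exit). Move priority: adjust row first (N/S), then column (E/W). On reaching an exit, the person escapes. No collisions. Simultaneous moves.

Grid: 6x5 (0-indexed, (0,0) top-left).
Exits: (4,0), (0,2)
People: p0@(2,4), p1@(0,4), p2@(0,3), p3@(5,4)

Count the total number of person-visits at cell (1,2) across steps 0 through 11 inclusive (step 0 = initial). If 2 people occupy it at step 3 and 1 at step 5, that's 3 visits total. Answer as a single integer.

Step 0: p0@(2,4) p1@(0,4) p2@(0,3) p3@(5,4) -> at (1,2): 0 [-], cum=0
Step 1: p0@(1,4) p1@(0,3) p2@ESC p3@(4,4) -> at (1,2): 0 [-], cum=0
Step 2: p0@(0,4) p1@ESC p2@ESC p3@(4,3) -> at (1,2): 0 [-], cum=0
Step 3: p0@(0,3) p1@ESC p2@ESC p3@(4,2) -> at (1,2): 0 [-], cum=0
Step 4: p0@ESC p1@ESC p2@ESC p3@(4,1) -> at (1,2): 0 [-], cum=0
Step 5: p0@ESC p1@ESC p2@ESC p3@ESC -> at (1,2): 0 [-], cum=0
Total visits = 0

Answer: 0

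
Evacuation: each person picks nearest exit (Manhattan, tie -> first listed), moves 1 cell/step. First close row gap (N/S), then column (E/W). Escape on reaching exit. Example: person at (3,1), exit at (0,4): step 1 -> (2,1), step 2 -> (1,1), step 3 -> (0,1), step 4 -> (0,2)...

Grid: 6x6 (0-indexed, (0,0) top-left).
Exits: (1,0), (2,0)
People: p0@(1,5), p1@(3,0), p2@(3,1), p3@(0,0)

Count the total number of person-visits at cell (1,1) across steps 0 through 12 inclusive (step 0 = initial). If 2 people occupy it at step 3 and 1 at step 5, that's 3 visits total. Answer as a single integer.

Step 0: p0@(1,5) p1@(3,0) p2@(3,1) p3@(0,0) -> at (1,1): 0 [-], cum=0
Step 1: p0@(1,4) p1@ESC p2@(2,1) p3@ESC -> at (1,1): 0 [-], cum=0
Step 2: p0@(1,3) p1@ESC p2@ESC p3@ESC -> at (1,1): 0 [-], cum=0
Step 3: p0@(1,2) p1@ESC p2@ESC p3@ESC -> at (1,1): 0 [-], cum=0
Step 4: p0@(1,1) p1@ESC p2@ESC p3@ESC -> at (1,1): 1 [p0], cum=1
Step 5: p0@ESC p1@ESC p2@ESC p3@ESC -> at (1,1): 0 [-], cum=1
Total visits = 1

Answer: 1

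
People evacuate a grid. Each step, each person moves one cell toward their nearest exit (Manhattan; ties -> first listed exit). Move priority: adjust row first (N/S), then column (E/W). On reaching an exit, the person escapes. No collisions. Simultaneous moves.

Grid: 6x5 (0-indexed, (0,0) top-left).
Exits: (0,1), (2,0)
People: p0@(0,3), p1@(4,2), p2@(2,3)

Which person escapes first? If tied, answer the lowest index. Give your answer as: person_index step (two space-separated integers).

Step 1: p0:(0,3)->(0,2) | p1:(4,2)->(3,2) | p2:(2,3)->(2,2)
Step 2: p0:(0,2)->(0,1)->EXIT | p1:(3,2)->(2,2) | p2:(2,2)->(2,1)
Step 3: p0:escaped | p1:(2,2)->(2,1) | p2:(2,1)->(2,0)->EXIT
Step 4: p0:escaped | p1:(2,1)->(2,0)->EXIT | p2:escaped
Exit steps: [2, 4, 3]
First to escape: p0 at step 2

Answer: 0 2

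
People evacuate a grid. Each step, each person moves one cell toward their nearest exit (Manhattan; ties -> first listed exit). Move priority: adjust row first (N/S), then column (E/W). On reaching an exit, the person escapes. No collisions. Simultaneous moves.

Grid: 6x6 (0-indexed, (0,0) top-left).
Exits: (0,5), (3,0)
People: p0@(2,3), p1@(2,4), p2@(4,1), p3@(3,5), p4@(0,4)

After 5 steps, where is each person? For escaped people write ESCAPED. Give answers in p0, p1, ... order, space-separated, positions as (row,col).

Step 1: p0:(2,3)->(1,3) | p1:(2,4)->(1,4) | p2:(4,1)->(3,1) | p3:(3,5)->(2,5) | p4:(0,4)->(0,5)->EXIT
Step 2: p0:(1,3)->(0,3) | p1:(1,4)->(0,4) | p2:(3,1)->(3,0)->EXIT | p3:(2,5)->(1,5) | p4:escaped
Step 3: p0:(0,3)->(0,4) | p1:(0,4)->(0,5)->EXIT | p2:escaped | p3:(1,5)->(0,5)->EXIT | p4:escaped
Step 4: p0:(0,4)->(0,5)->EXIT | p1:escaped | p2:escaped | p3:escaped | p4:escaped

ESCAPED ESCAPED ESCAPED ESCAPED ESCAPED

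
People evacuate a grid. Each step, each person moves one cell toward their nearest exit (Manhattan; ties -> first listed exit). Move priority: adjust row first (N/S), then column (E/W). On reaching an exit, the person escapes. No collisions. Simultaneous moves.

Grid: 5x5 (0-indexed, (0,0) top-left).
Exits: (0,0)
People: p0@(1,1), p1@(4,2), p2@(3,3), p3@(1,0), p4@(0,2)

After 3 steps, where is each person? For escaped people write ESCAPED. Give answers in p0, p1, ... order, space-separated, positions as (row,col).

Step 1: p0:(1,1)->(0,1) | p1:(4,2)->(3,2) | p2:(3,3)->(2,3) | p3:(1,0)->(0,0)->EXIT | p4:(0,2)->(0,1)
Step 2: p0:(0,1)->(0,0)->EXIT | p1:(3,2)->(2,2) | p2:(2,3)->(1,3) | p3:escaped | p4:(0,1)->(0,0)->EXIT
Step 3: p0:escaped | p1:(2,2)->(1,2) | p2:(1,3)->(0,3) | p3:escaped | p4:escaped

ESCAPED (1,2) (0,3) ESCAPED ESCAPED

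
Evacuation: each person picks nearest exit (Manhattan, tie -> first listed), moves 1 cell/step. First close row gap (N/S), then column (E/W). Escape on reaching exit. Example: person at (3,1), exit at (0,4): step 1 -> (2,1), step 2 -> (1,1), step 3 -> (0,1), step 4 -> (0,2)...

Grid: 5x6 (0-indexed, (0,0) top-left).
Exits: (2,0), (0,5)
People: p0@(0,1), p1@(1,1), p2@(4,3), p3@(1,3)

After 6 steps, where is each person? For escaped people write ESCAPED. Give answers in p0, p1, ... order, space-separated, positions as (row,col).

Step 1: p0:(0,1)->(1,1) | p1:(1,1)->(2,1) | p2:(4,3)->(3,3) | p3:(1,3)->(0,3)
Step 2: p0:(1,1)->(2,1) | p1:(2,1)->(2,0)->EXIT | p2:(3,3)->(2,3) | p3:(0,3)->(0,4)
Step 3: p0:(2,1)->(2,0)->EXIT | p1:escaped | p2:(2,3)->(2,2) | p3:(0,4)->(0,5)->EXIT
Step 4: p0:escaped | p1:escaped | p2:(2,2)->(2,1) | p3:escaped
Step 5: p0:escaped | p1:escaped | p2:(2,1)->(2,0)->EXIT | p3:escaped

ESCAPED ESCAPED ESCAPED ESCAPED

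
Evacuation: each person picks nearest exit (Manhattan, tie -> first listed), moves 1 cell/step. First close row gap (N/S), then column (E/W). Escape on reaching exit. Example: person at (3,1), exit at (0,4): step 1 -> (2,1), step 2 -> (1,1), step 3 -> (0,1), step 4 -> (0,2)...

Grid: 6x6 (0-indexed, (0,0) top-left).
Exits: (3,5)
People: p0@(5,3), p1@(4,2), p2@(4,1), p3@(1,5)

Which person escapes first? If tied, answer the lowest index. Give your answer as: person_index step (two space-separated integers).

Answer: 3 2

Derivation:
Step 1: p0:(5,3)->(4,3) | p1:(4,2)->(3,2) | p2:(4,1)->(3,1) | p3:(1,5)->(2,5)
Step 2: p0:(4,3)->(3,3) | p1:(3,2)->(3,3) | p2:(3,1)->(3,2) | p3:(2,5)->(3,5)->EXIT
Step 3: p0:(3,3)->(3,4) | p1:(3,3)->(3,4) | p2:(3,2)->(3,3) | p3:escaped
Step 4: p0:(3,4)->(3,5)->EXIT | p1:(3,4)->(3,5)->EXIT | p2:(3,3)->(3,4) | p3:escaped
Step 5: p0:escaped | p1:escaped | p2:(3,4)->(3,5)->EXIT | p3:escaped
Exit steps: [4, 4, 5, 2]
First to escape: p3 at step 2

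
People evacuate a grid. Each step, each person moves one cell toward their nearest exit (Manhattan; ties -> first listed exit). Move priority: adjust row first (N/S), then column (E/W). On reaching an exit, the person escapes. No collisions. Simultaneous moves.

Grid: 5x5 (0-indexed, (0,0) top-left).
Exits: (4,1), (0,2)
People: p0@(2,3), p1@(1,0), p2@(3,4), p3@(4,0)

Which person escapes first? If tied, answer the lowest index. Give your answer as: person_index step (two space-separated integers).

Step 1: p0:(2,3)->(1,3) | p1:(1,0)->(0,0) | p2:(3,4)->(4,4) | p3:(4,0)->(4,1)->EXIT
Step 2: p0:(1,3)->(0,3) | p1:(0,0)->(0,1) | p2:(4,4)->(4,3) | p3:escaped
Step 3: p0:(0,3)->(0,2)->EXIT | p1:(0,1)->(0,2)->EXIT | p2:(4,3)->(4,2) | p3:escaped
Step 4: p0:escaped | p1:escaped | p2:(4,2)->(4,1)->EXIT | p3:escaped
Exit steps: [3, 3, 4, 1]
First to escape: p3 at step 1

Answer: 3 1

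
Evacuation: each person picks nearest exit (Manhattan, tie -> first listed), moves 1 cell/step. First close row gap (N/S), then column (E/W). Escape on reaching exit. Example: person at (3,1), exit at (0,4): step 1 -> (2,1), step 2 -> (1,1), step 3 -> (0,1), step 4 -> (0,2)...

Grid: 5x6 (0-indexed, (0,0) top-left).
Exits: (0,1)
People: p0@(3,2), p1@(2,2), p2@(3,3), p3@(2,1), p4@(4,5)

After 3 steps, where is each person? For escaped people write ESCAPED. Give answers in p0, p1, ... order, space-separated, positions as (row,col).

Step 1: p0:(3,2)->(2,2) | p1:(2,2)->(1,2) | p2:(3,3)->(2,3) | p3:(2,1)->(1,1) | p4:(4,5)->(3,5)
Step 2: p0:(2,2)->(1,2) | p1:(1,2)->(0,2) | p2:(2,3)->(1,3) | p3:(1,1)->(0,1)->EXIT | p4:(3,5)->(2,5)
Step 3: p0:(1,2)->(0,2) | p1:(0,2)->(0,1)->EXIT | p2:(1,3)->(0,3) | p3:escaped | p4:(2,5)->(1,5)

(0,2) ESCAPED (0,3) ESCAPED (1,5)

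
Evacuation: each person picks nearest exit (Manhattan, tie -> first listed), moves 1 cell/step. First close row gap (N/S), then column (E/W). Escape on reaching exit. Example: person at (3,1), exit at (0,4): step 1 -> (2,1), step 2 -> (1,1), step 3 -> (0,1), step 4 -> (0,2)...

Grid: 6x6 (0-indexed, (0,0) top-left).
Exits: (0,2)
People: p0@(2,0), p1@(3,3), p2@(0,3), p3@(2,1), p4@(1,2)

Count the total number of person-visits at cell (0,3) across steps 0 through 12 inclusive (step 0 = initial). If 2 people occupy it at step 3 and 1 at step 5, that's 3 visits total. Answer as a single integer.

Step 0: p0@(2,0) p1@(3,3) p2@(0,3) p3@(2,1) p4@(1,2) -> at (0,3): 1 [p2], cum=1
Step 1: p0@(1,0) p1@(2,3) p2@ESC p3@(1,1) p4@ESC -> at (0,3): 0 [-], cum=1
Step 2: p0@(0,0) p1@(1,3) p2@ESC p3@(0,1) p4@ESC -> at (0,3): 0 [-], cum=1
Step 3: p0@(0,1) p1@(0,3) p2@ESC p3@ESC p4@ESC -> at (0,3): 1 [p1], cum=2
Step 4: p0@ESC p1@ESC p2@ESC p3@ESC p4@ESC -> at (0,3): 0 [-], cum=2
Total visits = 2

Answer: 2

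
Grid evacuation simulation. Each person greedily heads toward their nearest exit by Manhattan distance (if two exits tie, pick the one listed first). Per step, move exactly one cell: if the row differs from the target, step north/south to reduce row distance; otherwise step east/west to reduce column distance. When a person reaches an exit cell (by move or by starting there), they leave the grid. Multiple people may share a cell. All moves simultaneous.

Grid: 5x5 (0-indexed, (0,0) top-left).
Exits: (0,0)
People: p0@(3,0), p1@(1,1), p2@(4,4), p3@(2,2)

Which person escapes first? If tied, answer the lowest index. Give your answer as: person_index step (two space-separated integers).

Answer: 1 2

Derivation:
Step 1: p0:(3,0)->(2,0) | p1:(1,1)->(0,1) | p2:(4,4)->(3,4) | p3:(2,2)->(1,2)
Step 2: p0:(2,0)->(1,0) | p1:(0,1)->(0,0)->EXIT | p2:(3,4)->(2,4) | p3:(1,2)->(0,2)
Step 3: p0:(1,0)->(0,0)->EXIT | p1:escaped | p2:(2,4)->(1,4) | p3:(0,2)->(0,1)
Step 4: p0:escaped | p1:escaped | p2:(1,4)->(0,4) | p3:(0,1)->(0,0)->EXIT
Step 5: p0:escaped | p1:escaped | p2:(0,4)->(0,3) | p3:escaped
Step 6: p0:escaped | p1:escaped | p2:(0,3)->(0,2) | p3:escaped
Step 7: p0:escaped | p1:escaped | p2:(0,2)->(0,1) | p3:escaped
Step 8: p0:escaped | p1:escaped | p2:(0,1)->(0,0)->EXIT | p3:escaped
Exit steps: [3, 2, 8, 4]
First to escape: p1 at step 2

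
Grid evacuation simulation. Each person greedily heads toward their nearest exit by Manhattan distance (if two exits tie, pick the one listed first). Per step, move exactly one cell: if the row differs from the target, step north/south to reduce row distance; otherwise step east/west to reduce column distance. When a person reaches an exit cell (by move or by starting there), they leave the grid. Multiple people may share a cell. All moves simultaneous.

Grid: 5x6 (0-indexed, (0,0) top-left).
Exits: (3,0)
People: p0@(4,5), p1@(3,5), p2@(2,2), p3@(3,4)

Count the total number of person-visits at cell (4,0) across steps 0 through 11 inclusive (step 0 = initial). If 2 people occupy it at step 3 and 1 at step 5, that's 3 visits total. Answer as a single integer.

Answer: 0

Derivation:
Step 0: p0@(4,5) p1@(3,5) p2@(2,2) p3@(3,4) -> at (4,0): 0 [-], cum=0
Step 1: p0@(3,5) p1@(3,4) p2@(3,2) p3@(3,3) -> at (4,0): 0 [-], cum=0
Step 2: p0@(3,4) p1@(3,3) p2@(3,1) p3@(3,2) -> at (4,0): 0 [-], cum=0
Step 3: p0@(3,3) p1@(3,2) p2@ESC p3@(3,1) -> at (4,0): 0 [-], cum=0
Step 4: p0@(3,2) p1@(3,1) p2@ESC p3@ESC -> at (4,0): 0 [-], cum=0
Step 5: p0@(3,1) p1@ESC p2@ESC p3@ESC -> at (4,0): 0 [-], cum=0
Step 6: p0@ESC p1@ESC p2@ESC p3@ESC -> at (4,0): 0 [-], cum=0
Total visits = 0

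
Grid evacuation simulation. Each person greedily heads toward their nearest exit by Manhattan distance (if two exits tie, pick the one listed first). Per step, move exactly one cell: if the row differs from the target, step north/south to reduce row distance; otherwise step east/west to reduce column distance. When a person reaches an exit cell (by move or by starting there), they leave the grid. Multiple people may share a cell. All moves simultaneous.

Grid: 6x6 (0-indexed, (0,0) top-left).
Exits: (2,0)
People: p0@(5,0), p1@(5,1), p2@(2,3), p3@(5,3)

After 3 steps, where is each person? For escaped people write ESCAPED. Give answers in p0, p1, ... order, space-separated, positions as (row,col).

Step 1: p0:(5,0)->(4,0) | p1:(5,1)->(4,1) | p2:(2,3)->(2,2) | p3:(5,3)->(4,3)
Step 2: p0:(4,0)->(3,0) | p1:(4,1)->(3,1) | p2:(2,2)->(2,1) | p3:(4,3)->(3,3)
Step 3: p0:(3,0)->(2,0)->EXIT | p1:(3,1)->(2,1) | p2:(2,1)->(2,0)->EXIT | p3:(3,3)->(2,3)

ESCAPED (2,1) ESCAPED (2,3)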